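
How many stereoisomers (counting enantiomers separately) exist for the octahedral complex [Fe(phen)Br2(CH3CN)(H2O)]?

6

An octahedron has six vertices in three trans pairs; every non-trans pair is cis.
Each phen is bidentate and must span two cis positions.
The distinct arrangements are (4 in all): Br trans; Br cis (3 arrangements, 2 chiral).
Of these, 2 lack any improper symmetry element and so occur as enantiomeric pairs, giving 4 + 2 = 6 stereoisomers in total.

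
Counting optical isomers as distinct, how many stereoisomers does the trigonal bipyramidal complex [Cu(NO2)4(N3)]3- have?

2

A trigonal bipyramid has two axial and three equatorial sites, which are chemically inequivalent.
The distinct arrangements are (2 in all): N3 axial; N3 equatorial.
Each arrangement has an internal mirror plane or centre of symmetry, so none is chiral.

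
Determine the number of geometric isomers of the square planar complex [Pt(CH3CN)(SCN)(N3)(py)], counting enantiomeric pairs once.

3

In a square planar complex each vertex has one trans partner and two cis neighbours.
The distinct arrangements are (3 in all): (CH3CN/SCN trans, N3/py trans); (CH3CN/py trans, N3/SCN trans); (CH3CN/N3 trans, SCN/py trans).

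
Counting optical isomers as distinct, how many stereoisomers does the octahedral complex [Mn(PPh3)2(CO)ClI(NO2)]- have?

In an octahedral complex each vertex has one trans partner and four cis neighbours.
Placing the ligands in turn and identifying arrangements related by rotation or reflection leaves 9 distinct geometric isomers.
Of these, 6 lack any improper symmetry element and so occur as enantiomeric pairs, giving 9 + 6 = 15 stereoisomers in total.

15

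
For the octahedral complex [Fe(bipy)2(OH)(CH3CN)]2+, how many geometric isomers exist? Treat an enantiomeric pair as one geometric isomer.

An octahedron has six vertices in three trans pairs; every non-trans pair is cis.
Each bipy is bidentate and must span two cis positions.
The distinct arrangements are (2 in all): OH and CH3CN mutually trans; OH and CH3CN mutually cis (chiral).

2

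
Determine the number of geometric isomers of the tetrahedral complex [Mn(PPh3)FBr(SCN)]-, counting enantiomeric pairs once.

1

In a tetrahedral complex all four positions are equivalent and every pair of ligands is adjacent — there is no cis/trans distinction.
Only one geometric arrangement is possible; it has no improper symmetry element, so it exists as a pair of enantiomers (2 stereoisomers).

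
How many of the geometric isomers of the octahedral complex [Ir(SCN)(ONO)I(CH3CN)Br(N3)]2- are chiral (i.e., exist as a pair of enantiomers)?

15

An octahedron has six vertices in three trans pairs; every non-trans pair is cis.
Placing the ligands in turn and identifying arrangements related by rotation or reflection leaves 15 distinct geometric isomers.
Of these, 15 lack any improper symmetry element and so occur as enantiomeric pairs, giving 15 + 15 = 30 stereoisomers in total.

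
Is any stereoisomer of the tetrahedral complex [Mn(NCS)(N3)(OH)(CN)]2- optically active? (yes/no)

Only one geometric arrangement is possible; it has no improper symmetry element, so it exists as a pair of enantiomers (2 stereoisomers).

yes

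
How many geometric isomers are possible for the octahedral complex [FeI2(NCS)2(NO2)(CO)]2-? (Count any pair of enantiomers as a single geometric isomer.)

An octahedron has six vertices in three trans pairs; every non-trans pair is cis.
Working through the distinct placements yields 6 geometric isomers: I cis, NCS cis (3 arrangements, 2 chiral); I cis, NCS trans; I trans, NCS cis; I trans, NCS trans.

6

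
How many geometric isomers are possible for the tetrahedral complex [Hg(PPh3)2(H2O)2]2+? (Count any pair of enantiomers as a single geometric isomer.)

All four vertices of a tetrahedron are equivalent and mutually adjacent, so cis/trans isomerism cannot arise.
Only one geometric arrangement is possible.

1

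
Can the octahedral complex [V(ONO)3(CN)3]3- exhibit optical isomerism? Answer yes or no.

no

In an octahedral complex each vertex has one trans partner and four cis neighbours.
The distinct arrangements are (2 in all): ONO mer; ONO fac.
Each arrangement has an internal mirror plane or centre of symmetry, so none is chiral.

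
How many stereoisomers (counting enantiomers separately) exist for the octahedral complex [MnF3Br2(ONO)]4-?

3

There are 3 geometric isomers: F mer, Br trans; F fac, Br cis; F mer, Br cis.
Each arrangement has an internal mirror plane or centre of symmetry, so none is chiral.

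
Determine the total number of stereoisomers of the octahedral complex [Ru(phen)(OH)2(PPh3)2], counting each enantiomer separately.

4

An octahedron has six vertices in three trans pairs; every non-trans pair is cis.
Each phen is bidentate and must span two cis positions.
Systematic placement gives 3 geometric isomers: OH trans, PPh3 cis; OH cis, PPh3 cis (chiral); OH cis, PPh3 trans.
One of these lacks any improper symmetry element and so occurs as an enantiomeric pair, giving 3 + 1 = 4 stereoisomers in total.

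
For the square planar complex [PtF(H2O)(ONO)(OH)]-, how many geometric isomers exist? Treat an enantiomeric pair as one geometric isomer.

A square has two trans pairs of vertices; adjacent vertices are cis.
There are 3 geometric isomers: (F/OH trans, H2O/ONO trans); (F/ONO trans, H2O/OH trans); (F/H2O trans, OH/ONO trans).

3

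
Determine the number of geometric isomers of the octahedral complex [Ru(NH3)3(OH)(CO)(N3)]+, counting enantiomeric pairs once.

The six octahedral sites form three mutually perpendicular trans pairs.
Systematic placement gives 4 geometric isomers: NH3 mer (3 arrangements); NH3 fac (chiral).

4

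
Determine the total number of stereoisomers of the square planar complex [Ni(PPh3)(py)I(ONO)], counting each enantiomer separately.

3

In a square planar complex each vertex has one trans partner and two cis neighbours.
There are 3 geometric isomers: (I/PPh3 trans, ONO/py trans); (I/py trans, ONO/PPh3 trans); (I/ONO trans, PPh3/py trans).
Each arrangement has an internal mirror plane or centre of symmetry, so none is chiral.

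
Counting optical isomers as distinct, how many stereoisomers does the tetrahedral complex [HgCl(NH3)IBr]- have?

All four vertices of a tetrahedron are equivalent and mutually adjacent, so cis/trans isomerism cannot arise.
Only one geometric arrangement is possible; it has no improper symmetry element, so it exists as a pair of enantiomers (2 stereoisomers).

2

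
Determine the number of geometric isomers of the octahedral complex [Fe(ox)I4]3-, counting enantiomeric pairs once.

1

Each ox is bidentate and must span two cis positions.
Only one geometric arrangement is possible.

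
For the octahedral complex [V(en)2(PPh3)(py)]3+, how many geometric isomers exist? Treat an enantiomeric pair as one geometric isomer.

2

The six octahedral sites form three mutually perpendicular trans pairs.
Each en is bidentate and must span two cis positions.
There are 2 geometric isomers: PPh3 and py mutually cis (chiral); PPh3 and py mutually trans.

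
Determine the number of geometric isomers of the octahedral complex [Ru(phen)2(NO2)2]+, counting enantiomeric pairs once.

2

In an octahedral complex each vertex has one trans partner and four cis neighbours.
Each phen is bidentate and must span two cis positions.
Systematic placement gives 2 geometric isomers: NO2 trans; NO2 cis (chiral).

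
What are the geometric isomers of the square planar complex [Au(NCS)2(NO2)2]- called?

cis and trans

In a square planar complex each vertex has one trans partner and two cis neighbours.
Systematic placement gives 2 geometric isomers: NCS cis; NCS trans.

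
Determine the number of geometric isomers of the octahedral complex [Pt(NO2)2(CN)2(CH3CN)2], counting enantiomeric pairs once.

5

The distinct arrangements are (5 in all): NO2 trans, CN trans, CH3CN trans; NO2 cis, CN cis, CH3CN trans; NO2 trans, CN cis, CH3CN cis; NO2 cis, CN cis, CH3CN cis (chiral); NO2 cis, CN trans, CH3CN cis.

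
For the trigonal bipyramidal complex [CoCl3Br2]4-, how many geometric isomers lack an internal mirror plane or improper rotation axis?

0

Working through the distinct placements yields 3 geometric isomers: Br both axial; Br one axial, one equatorial; Br both equatorial.
Each arrangement has an internal mirror plane or centre of symmetry, so none is chiral.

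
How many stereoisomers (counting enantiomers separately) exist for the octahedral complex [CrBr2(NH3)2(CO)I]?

8

In an octahedral complex each vertex has one trans partner and four cis neighbours.
Systematic placement gives 6 geometric isomers: Br trans, NH3 trans; Br trans, NH3 cis; Br cis, NH3 trans; Br cis, NH3 cis (3 arrangements, 2 chiral).
Of these, 2 lack any improper symmetry element and so occur as enantiomeric pairs, giving 6 + 2 = 8 stereoisomers in total.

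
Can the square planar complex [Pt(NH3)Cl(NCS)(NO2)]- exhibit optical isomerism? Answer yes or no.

no

In a square planar complex each vertex has one trans partner and two cis neighbours.
There are 3 geometric isomers: (Cl/NH3 trans, NCS/NO2 trans); (Cl/NO2 trans, NCS/NH3 trans); (Cl/NCS trans, NH3/NO2 trans).
Each arrangement has an internal mirror plane or centre of symmetry, so none is chiral.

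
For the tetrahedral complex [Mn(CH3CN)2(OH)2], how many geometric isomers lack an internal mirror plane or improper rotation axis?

All four vertices of a tetrahedron are equivalent and mutually adjacent, so cis/trans isomerism cannot arise.
Only one geometric arrangement is possible.

0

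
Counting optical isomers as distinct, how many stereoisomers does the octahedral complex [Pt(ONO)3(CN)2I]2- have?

3

An octahedron has six vertices in three trans pairs; every non-trans pair is cis.
Working through the distinct placements yields 3 geometric isomers: ONO mer, CN trans; ONO mer, CN cis; ONO fac, CN cis.
Each arrangement has an internal mirror plane or centre of symmetry, so none is chiral.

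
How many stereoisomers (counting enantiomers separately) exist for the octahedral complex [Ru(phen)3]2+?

2

An octahedron has six vertices in three trans pairs; every non-trans pair is cis.
Each phen is bidentate and must span two cis positions.
Only one geometric arrangement is possible; it has no improper symmetry element, so it exists as a pair of enantiomers (2 stereoisomers).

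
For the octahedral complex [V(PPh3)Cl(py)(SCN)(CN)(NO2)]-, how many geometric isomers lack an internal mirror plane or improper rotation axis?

15

The six octahedral sites form three mutually perpendicular trans pairs.
Exhaustive case analysis gives 15 geometric isomers.
Of these, 15 lack any improper symmetry element and so occur as enantiomeric pairs, giving 15 + 15 = 30 stereoisomers in total.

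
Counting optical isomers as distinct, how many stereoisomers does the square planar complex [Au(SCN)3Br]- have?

1

In a square planar complex each vertex has one trans partner and two cis neighbours.
Only one geometric arrangement is possible.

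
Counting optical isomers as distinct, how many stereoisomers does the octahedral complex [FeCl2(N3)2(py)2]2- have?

The six octahedral sites form three mutually perpendicular trans pairs.
Systematic placement gives 5 geometric isomers: Cl trans, N3 trans, py trans; Cl trans, N3 cis, py cis; Cl cis, N3 cis, py trans; Cl cis, N3 cis, py cis (chiral); Cl cis, N3 trans, py cis.
One of these lacks any improper symmetry element and so occurs as an enantiomeric pair, giving 5 + 1 = 6 stereoisomers in total.

6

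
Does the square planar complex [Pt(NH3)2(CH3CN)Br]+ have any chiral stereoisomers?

The distinct arrangements are (2 in all): NH3 cis; NH3 trans.
Each arrangement has an internal mirror plane or centre of symmetry, so none is chiral.

no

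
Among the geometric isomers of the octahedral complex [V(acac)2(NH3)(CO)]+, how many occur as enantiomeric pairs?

Each acac is bidentate and must span two cis positions.
There are 2 geometric isomers: NH3 and CO mutually trans; NH3 and CO mutually cis (chiral).
One of these lacks any improper symmetry element and so occurs as an enantiomeric pair, giving 2 + 1 = 3 stereoisomers in total.

1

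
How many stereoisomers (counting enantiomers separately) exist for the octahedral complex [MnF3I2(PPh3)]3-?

In an octahedral complex each vertex has one trans partner and four cis neighbours.
There are 3 geometric isomers: F mer, I cis; F mer, I trans; F fac, I cis.
Each arrangement has an internal mirror plane or centre of symmetry, so none is chiral.

3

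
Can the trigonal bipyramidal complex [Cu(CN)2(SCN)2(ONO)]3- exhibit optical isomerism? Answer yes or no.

Systematic enumeration (placing each ligand type in turn and discarding arrangements equivalent by rotation or reflection) gives 5 geometric isomers.
One of these lacks any improper symmetry element and so occurs as an enantiomeric pair, giving 5 + 1 = 6 stereoisomers in total.

yes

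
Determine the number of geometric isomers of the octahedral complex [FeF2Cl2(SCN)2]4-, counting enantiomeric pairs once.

5

In an octahedral complex each vertex has one trans partner and four cis neighbours.
Systematic placement gives 5 geometric isomers: F trans, Cl trans, SCN trans; F cis, Cl trans, SCN cis; F cis, Cl cis, SCN trans; F cis, Cl cis, SCN cis (chiral); F trans, Cl cis, SCN cis.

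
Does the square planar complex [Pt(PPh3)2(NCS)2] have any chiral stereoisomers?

A square has two trans pairs of vertices; adjacent vertices are cis.
The distinct arrangements are (2 in all): PPh3 cis; PPh3 trans.
Each arrangement has an internal mirror plane or centre of symmetry, so none is chiral.

no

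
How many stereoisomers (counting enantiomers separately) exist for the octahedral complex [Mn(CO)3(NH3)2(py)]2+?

3

An octahedron has six vertices in three trans pairs; every non-trans pair is cis.
Systematic placement gives 3 geometric isomers: CO mer, NH3 cis; CO mer, NH3 trans; CO fac, NH3 cis.
Each arrangement has an internal mirror plane or centre of symmetry, so none is chiral.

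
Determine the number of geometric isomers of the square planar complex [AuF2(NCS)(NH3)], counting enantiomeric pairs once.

A square has two trans pairs of vertices; adjacent vertices are cis.
The distinct arrangements are (2 in all): F cis; F trans.

2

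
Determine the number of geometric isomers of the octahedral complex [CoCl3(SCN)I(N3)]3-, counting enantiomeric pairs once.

In an octahedral complex each vertex has one trans partner and four cis neighbours.
The distinct arrangements are (4 in all): Cl mer (3 arrangements); Cl fac (chiral).

4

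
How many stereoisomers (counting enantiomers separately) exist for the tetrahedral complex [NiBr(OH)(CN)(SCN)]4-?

All four vertices of a tetrahedron are equivalent and mutually adjacent, so cis/trans isomerism cannot arise.
Only one geometric arrangement is possible; it has no improper symmetry element, so it exists as a pair of enantiomers (2 stereoisomers).

2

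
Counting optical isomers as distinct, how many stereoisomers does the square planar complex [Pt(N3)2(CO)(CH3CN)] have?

In a square planar complex each vertex has one trans partner and two cis neighbours.
The distinct arrangements are (2 in all): N3 cis; N3 trans.
Each arrangement has an internal mirror plane or centre of symmetry, so none is chiral.

2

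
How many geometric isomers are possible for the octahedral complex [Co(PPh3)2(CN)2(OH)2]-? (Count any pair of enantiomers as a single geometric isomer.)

5

There are 5 geometric isomers: PPh3 trans, CN trans, OH trans; PPh3 cis, CN trans, OH cis; PPh3 trans, CN cis, OH cis; PPh3 cis, CN cis, OH cis (chiral); PPh3 cis, CN cis, OH trans.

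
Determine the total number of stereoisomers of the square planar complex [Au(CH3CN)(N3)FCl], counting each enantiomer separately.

In a square planar complex each vertex has one trans partner and two cis neighbours.
There are 3 geometric isomers: (CH3CN/F trans, Cl/N3 trans); (CH3CN/N3 trans, Cl/F trans); (CH3CN/Cl trans, F/N3 trans).
Each arrangement has an internal mirror plane or centre of symmetry, so none is chiral.

3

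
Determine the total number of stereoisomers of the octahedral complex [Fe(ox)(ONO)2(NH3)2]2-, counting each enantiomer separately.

4

Each ox is bidentate and must span two cis positions.
Systematic placement gives 3 geometric isomers: ONO cis, NH3 trans; ONO cis, NH3 cis (chiral); ONO trans, NH3 cis.
One of these lacks any improper symmetry element and so occurs as an enantiomeric pair, giving 3 + 1 = 4 stereoisomers in total.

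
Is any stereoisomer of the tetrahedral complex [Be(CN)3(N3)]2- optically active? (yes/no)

no

In a tetrahedral complex all four positions are equivalent and every pair of ligands is adjacent — there is no cis/trans distinction.
Only one geometric arrangement is possible.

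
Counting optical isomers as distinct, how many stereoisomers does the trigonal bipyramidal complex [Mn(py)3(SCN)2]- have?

3

In a trigonal bipyramid the two axial positions differ from the three equatorial ones.
The distinct arrangements are (3 in all): SCN both axial; SCN one axial, one equatorial; SCN both equatorial.
Each arrangement has an internal mirror plane or centre of symmetry, so none is chiral.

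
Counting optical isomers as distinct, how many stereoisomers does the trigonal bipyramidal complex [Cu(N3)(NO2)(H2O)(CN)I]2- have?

20

A trigonal bipyramid has two axial and three equatorial sites, which are chemically inequivalent.
Placing the ligands in turn and identifying arrangements related by rotation or reflection leaves 10 distinct geometric isomers.
Of these, 10 lack any improper symmetry element and so occur as enantiomeric pairs, giving 10 + 10 = 20 stereoisomers in total.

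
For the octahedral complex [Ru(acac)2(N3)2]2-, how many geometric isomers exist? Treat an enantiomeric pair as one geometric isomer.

2

The six octahedral sites form three mutually perpendicular trans pairs.
Each acac is bidentate and must span two cis positions.
There are 2 geometric isomers: N3 trans; N3 cis (chiral).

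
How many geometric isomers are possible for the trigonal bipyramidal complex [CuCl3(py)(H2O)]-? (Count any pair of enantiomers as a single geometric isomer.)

4

In a trigonal bipyramid the two axial positions differ from the three equatorial ones.
There are 4 geometric isomers: py equatorial, H2O equatorial; py equatorial, H2O axial; py axial, H2O equatorial; py axial, H2O axial.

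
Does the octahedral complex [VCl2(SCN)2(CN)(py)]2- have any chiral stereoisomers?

yes

The six octahedral sites form three mutually perpendicular trans pairs.
The distinct arrangements are (6 in all): Cl cis, SCN cis (3 arrangements, 2 chiral); Cl cis, SCN trans; Cl trans, SCN cis; Cl trans, SCN trans.
Of these, 2 lack any improper symmetry element and so occur as enantiomeric pairs, giving 6 + 2 = 8 stereoisomers in total.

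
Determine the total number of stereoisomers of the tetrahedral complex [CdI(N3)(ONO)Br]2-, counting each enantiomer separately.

2

All four vertices of a tetrahedron are equivalent and mutually adjacent, so cis/trans isomerism cannot arise.
Only one geometric arrangement is possible; it has no improper symmetry element, so it exists as a pair of enantiomers (2 stereoisomers).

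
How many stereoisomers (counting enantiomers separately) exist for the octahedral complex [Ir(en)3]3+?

In an octahedral complex each vertex has one trans partner and four cis neighbours.
Each en is bidentate and must span two cis positions.
Only one geometric arrangement is possible; it has no improper symmetry element, so it exists as a pair of enantiomers (2 stereoisomers).

2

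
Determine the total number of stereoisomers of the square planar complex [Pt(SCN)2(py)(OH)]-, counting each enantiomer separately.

There are 2 geometric isomers: SCN cis; SCN trans.
Each arrangement has an internal mirror plane or centre of symmetry, so none is chiral.

2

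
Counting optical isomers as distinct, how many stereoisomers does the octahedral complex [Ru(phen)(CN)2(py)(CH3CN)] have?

An octahedron has six vertices in three trans pairs; every non-trans pair is cis.
Each phen is bidentate and must span two cis positions.
Working through the distinct placements yields 4 geometric isomers: CN cis (3 arrangements, 2 chiral); CN trans.
Of these, 2 lack any improper symmetry element and so occur as enantiomeric pairs, giving 4 + 2 = 6 stereoisomers in total.

6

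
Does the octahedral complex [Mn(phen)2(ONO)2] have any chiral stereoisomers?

Each phen is bidentate and must span two cis positions.
There are 2 geometric isomers: ONO trans; ONO cis (chiral).
One of these lacks any improper symmetry element and so occurs as an enantiomeric pair, giving 2 + 1 = 3 stereoisomers in total.

yes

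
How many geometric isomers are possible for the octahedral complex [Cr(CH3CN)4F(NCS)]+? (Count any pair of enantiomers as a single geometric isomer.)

2

The six octahedral sites form three mutually perpendicular trans pairs.
The distinct arrangements are (2 in all): F and NCS mutually trans; F and NCS mutually cis.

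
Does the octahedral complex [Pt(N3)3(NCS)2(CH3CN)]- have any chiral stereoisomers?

In an octahedral complex each vertex has one trans partner and four cis neighbours.
Systematic placement gives 3 geometric isomers: N3 mer, NCS trans; N3 fac, NCS cis; N3 mer, NCS cis.
Each arrangement has an internal mirror plane or centre of symmetry, so none is chiral.

no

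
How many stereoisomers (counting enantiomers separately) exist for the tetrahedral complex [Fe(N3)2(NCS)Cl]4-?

1

All four vertices of a tetrahedron are equivalent and mutually adjacent, so cis/trans isomerism cannot arise.
Only one geometric arrangement is possible.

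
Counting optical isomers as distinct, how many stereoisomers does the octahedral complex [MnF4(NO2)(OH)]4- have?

In an octahedral complex each vertex has one trans partner and four cis neighbours.
Working through the distinct placements yields 2 geometric isomers: NO2 and OH mutually trans; NO2 and OH mutually cis.
Each arrangement has an internal mirror plane or centre of symmetry, so none is chiral.

2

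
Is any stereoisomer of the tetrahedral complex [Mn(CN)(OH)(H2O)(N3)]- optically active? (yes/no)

In a tetrahedral complex all four positions are equivalent and every pair of ligands is adjacent — there is no cis/trans distinction.
Only one geometric arrangement is possible; it has no improper symmetry element, so it exists as a pair of enantiomers (2 stereoisomers).

yes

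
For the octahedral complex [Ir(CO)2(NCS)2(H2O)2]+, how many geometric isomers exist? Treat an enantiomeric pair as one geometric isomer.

The six octahedral sites form three mutually perpendicular trans pairs.
There are 5 geometric isomers: CO trans, NCS trans, H2O trans; CO trans, NCS cis, H2O cis; CO cis, NCS trans, H2O cis; CO cis, NCS cis, H2O cis (chiral); CO cis, NCS cis, H2O trans.

5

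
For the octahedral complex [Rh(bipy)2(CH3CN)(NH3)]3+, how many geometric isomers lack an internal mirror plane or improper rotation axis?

1

Each bipy is bidentate and must span two cis positions.
The distinct arrangements are (2 in all): CH3CN and NH3 mutually trans; CH3CN and NH3 mutually cis (chiral).
One of these lacks any improper symmetry element and so occurs as an enantiomeric pair, giving 2 + 1 = 3 stereoisomers in total.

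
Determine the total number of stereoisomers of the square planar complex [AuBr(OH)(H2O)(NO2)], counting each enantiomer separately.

In a square planar complex each vertex has one trans partner and two cis neighbours.
Working through the distinct placements yields 3 geometric isomers: (Br/NO2 trans, H2O/OH trans); (Br/OH trans, H2O/NO2 trans); (Br/H2O trans, NO2/OH trans).
Each arrangement has an internal mirror plane or centre of symmetry, so none is chiral.

3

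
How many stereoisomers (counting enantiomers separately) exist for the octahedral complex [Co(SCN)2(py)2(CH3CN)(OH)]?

8

In an octahedral complex each vertex has one trans partner and four cis neighbours.
There are 6 geometric isomers: SCN trans, py trans; SCN cis, py cis (3 arrangements, 2 chiral); SCN cis, py trans; SCN trans, py cis.
Of these, 2 lack any improper symmetry element and so occur as enantiomeric pairs, giving 6 + 2 = 8 stereoisomers in total.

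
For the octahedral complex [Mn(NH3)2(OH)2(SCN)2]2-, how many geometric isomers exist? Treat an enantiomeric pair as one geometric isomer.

5

The six octahedral sites form three mutually perpendicular trans pairs.
There are 5 geometric isomers: NH3 trans, OH trans, SCN trans; NH3 trans, OH cis, SCN cis; NH3 cis, OH cis, SCN trans; NH3 cis, OH cis, SCN cis (chiral); NH3 cis, OH trans, SCN cis.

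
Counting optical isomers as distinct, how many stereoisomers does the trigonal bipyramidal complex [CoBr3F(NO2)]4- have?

In a trigonal bipyramid the two axial positions differ from the three equatorial ones.
There are 4 geometric isomers: F equatorial, NO2 equatorial; F axial, NO2 equatorial; F equatorial, NO2 axial; F axial, NO2 axial.
Each arrangement has an internal mirror plane or centre of symmetry, so none is chiral.

4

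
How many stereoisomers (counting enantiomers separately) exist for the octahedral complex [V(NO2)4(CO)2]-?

The distinct arrangements are (2 in all): CO trans; CO cis.
Each arrangement has an internal mirror plane or centre of symmetry, so none is chiral.

2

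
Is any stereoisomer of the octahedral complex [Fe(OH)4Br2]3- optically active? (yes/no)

no

The six octahedral sites form three mutually perpendicular trans pairs.
Working through the distinct placements yields 2 geometric isomers: Br trans; Br cis.
Each arrangement has an internal mirror plane or centre of symmetry, so none is chiral.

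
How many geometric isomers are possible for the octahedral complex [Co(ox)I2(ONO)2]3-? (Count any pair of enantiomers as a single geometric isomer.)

3

Each ox is bidentate and must span two cis positions.
The distinct arrangements are (3 in all): I trans, ONO cis; I cis, ONO cis (chiral); I cis, ONO trans.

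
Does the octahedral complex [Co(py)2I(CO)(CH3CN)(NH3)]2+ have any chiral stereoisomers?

yes

An octahedron has six vertices in three trans pairs; every non-trans pair is cis.
Placing the ligands in turn and identifying arrangements related by rotation or reflection leaves 9 distinct geometric isomers.
Of these, 6 lack any improper symmetry element and so occur as enantiomeric pairs, giving 9 + 6 = 15 stereoisomers in total.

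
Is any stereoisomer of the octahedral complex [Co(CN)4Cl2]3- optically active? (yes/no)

no

The six octahedral sites form three mutually perpendicular trans pairs.
Systematic placement gives 2 geometric isomers: Cl trans; Cl cis.
Each arrangement has an internal mirror plane or centre of symmetry, so none is chiral.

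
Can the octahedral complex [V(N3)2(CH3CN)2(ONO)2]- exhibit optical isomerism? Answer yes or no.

yes

Systematic placement gives 5 geometric isomers: N3 trans, CH3CN trans, ONO trans; N3 cis, CH3CN trans, ONO cis; N3 cis, CH3CN cis, ONO trans; N3 cis, CH3CN cis, ONO cis (chiral); N3 trans, CH3CN cis, ONO cis.
One of these lacks any improper symmetry element and so occurs as an enantiomeric pair, giving 5 + 1 = 6 stereoisomers in total.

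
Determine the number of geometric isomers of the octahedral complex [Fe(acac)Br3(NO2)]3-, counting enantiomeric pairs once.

The six octahedral sites form three mutually perpendicular trans pairs.
Each acac is bidentate and must span two cis positions.
Working through the distinct placements yields 2 geometric isomers: Br mer; Br fac.

2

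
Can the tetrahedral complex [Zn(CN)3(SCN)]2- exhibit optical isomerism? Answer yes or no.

In a tetrahedral complex all four positions are equivalent and every pair of ligands is adjacent — there is no cis/trans distinction.
Only one geometric arrangement is possible.

no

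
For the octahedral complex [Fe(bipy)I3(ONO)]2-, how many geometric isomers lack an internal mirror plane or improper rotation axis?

Each bipy is bidentate and must span two cis positions.
There are 2 geometric isomers: I mer; I fac.
Each arrangement has an internal mirror plane or centre of symmetry, so none is chiral.

0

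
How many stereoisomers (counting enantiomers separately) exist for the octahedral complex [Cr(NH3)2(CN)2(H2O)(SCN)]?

8

There are 6 geometric isomers: NH3 cis, CN trans; NH3 trans, CN trans; NH3 cis, CN cis (3 arrangements, 2 chiral); NH3 trans, CN cis.
Of these, 2 lack any improper symmetry element and so occur as enantiomeric pairs, giving 6 + 2 = 8 stereoisomers in total.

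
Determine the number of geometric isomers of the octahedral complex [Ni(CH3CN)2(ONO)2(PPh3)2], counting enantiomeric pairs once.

In an octahedral complex each vertex has one trans partner and four cis neighbours.
There are 5 geometric isomers: CH3CN trans, ONO trans, PPh3 trans; CH3CN trans, ONO cis, PPh3 cis; CH3CN cis, ONO cis, PPh3 trans; CH3CN cis, ONO cis, PPh3 cis (chiral); CH3CN cis, ONO trans, PPh3 cis.

5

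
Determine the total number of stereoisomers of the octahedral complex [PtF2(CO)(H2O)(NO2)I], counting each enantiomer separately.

In an octahedral complex each vertex has one trans partner and four cis neighbours.
Systematic enumeration (placing each ligand type in turn and discarding arrangements equivalent by rotation or reflection) gives 9 geometric isomers.
Of these, 6 lack any improper symmetry element and so occur as enantiomeric pairs, giving 9 + 6 = 15 stereoisomers in total.

15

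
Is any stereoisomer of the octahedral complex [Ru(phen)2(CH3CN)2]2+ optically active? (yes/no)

yes

In an octahedral complex each vertex has one trans partner and four cis neighbours.
Each phen is bidentate and must span two cis positions.
The distinct arrangements are (2 in all): CH3CN trans; CH3CN cis (chiral).
One of these lacks any improper symmetry element and so occurs as an enantiomeric pair, giving 2 + 1 = 3 stereoisomers in total.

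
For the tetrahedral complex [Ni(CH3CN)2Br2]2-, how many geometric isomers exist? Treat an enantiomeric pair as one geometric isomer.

1

All four vertices of a tetrahedron are equivalent and mutually adjacent, so cis/trans isomerism cannot arise.
Only one geometric arrangement is possible.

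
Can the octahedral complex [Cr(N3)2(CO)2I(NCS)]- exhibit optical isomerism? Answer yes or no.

An octahedron has six vertices in three trans pairs; every non-trans pair is cis.
Working through the distinct placements yields 6 geometric isomers: N3 cis, CO trans; N3 trans, CO trans; N3 cis, CO cis (3 arrangements, 2 chiral); N3 trans, CO cis.
Of these, 2 lack any improper symmetry element and so occur as enantiomeric pairs, giving 6 + 2 = 8 stereoisomers in total.

yes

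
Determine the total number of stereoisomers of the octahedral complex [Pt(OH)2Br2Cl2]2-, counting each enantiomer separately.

The six octahedral sites form three mutually perpendicular trans pairs.
The distinct arrangements are (5 in all): OH trans, Br trans, Cl trans; OH cis, Br trans, Cl cis; OH trans, Br cis, Cl cis; OH cis, Br cis, Cl cis (chiral); OH cis, Br cis, Cl trans.
One of these lacks any improper symmetry element and so occurs as an enantiomeric pair, giving 5 + 1 = 6 stereoisomers in total.

6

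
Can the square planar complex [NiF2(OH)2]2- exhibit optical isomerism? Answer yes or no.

A square has two trans pairs of vertices; adjacent vertices are cis.
The distinct arrangements are (2 in all): F cis; F trans.
Each arrangement has an internal mirror plane or centre of symmetry, so none is chiral.

no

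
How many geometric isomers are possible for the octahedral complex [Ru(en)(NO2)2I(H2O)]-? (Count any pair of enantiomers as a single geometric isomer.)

4

Each en is bidentate and must span two cis positions.
Systematic placement gives 4 geometric isomers: NO2 cis (3 arrangements, 2 chiral); NO2 trans.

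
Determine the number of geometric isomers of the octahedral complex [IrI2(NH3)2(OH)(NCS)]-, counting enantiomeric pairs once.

6

Systematic placement gives 6 geometric isomers: I trans, NH3 cis; I trans, NH3 trans; I cis, NH3 cis (3 arrangements, 2 chiral); I cis, NH3 trans.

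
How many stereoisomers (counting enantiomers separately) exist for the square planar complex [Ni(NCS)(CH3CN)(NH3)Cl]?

3

Systematic placement gives 3 geometric isomers: (CH3CN/NCS trans, Cl/NH3 trans); (CH3CN/NH3 trans, Cl/NCS trans); (CH3CN/Cl trans, NCS/NH3 trans).
Each arrangement has an internal mirror plane or centre of symmetry, so none is chiral.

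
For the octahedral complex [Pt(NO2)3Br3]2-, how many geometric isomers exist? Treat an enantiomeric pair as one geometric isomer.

2

The six octahedral sites form three mutually perpendicular trans pairs.
There are 2 geometric isomers: NO2 mer; NO2 fac.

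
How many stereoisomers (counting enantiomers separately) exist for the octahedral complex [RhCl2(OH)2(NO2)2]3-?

6

An octahedron has six vertices in three trans pairs; every non-trans pair is cis.
Working through the distinct placements yields 5 geometric isomers: Cl trans, OH trans, NO2 trans; Cl trans, OH cis, NO2 cis; Cl cis, OH trans, NO2 cis; Cl cis, OH cis, NO2 cis (chiral); Cl cis, OH cis, NO2 trans.
One of these lacks any improper symmetry element and so occurs as an enantiomeric pair, giving 5 + 1 = 6 stereoisomers in total.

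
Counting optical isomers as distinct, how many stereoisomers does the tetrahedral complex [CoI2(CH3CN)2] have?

In a tetrahedral complex all four positions are equivalent and every pair of ligands is adjacent — there is no cis/trans distinction.
Only one geometric arrangement is possible.

1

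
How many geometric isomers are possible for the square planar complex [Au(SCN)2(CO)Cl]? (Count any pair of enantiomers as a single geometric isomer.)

In a square planar complex each vertex has one trans partner and two cis neighbours.
The distinct arrangements are (2 in all): SCN cis; SCN trans.

2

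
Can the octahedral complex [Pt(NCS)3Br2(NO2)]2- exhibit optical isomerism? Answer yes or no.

The six octahedral sites form three mutually perpendicular trans pairs.
Systematic placement gives 3 geometric isomers: NCS mer, Br trans; NCS fac, Br cis; NCS mer, Br cis.
Each arrangement has an internal mirror plane or centre of symmetry, so none is chiral.

no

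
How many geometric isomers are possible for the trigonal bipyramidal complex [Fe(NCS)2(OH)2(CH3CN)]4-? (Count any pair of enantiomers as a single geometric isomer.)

5

Placing the ligands in turn and identifying arrangements related by rotation or reflection leaves 5 distinct geometric isomers.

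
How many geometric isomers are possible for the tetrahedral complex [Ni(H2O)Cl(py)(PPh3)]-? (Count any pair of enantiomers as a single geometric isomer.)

In a tetrahedral complex all four positions are equivalent and every pair of ligands is adjacent — there is no cis/trans distinction.
Only one geometric arrangement is possible; it has no improper symmetry element, so it exists as a pair of enantiomers (2 stereoisomers).

1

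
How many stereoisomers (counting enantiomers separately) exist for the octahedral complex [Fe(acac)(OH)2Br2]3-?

4

Each acac is bidentate and must span two cis positions.
There are 3 geometric isomers: OH cis, Br trans; OH cis, Br cis (chiral); OH trans, Br cis.
One of these lacks any improper symmetry element and so occurs as an enantiomeric pair, giving 3 + 1 = 4 stereoisomers in total.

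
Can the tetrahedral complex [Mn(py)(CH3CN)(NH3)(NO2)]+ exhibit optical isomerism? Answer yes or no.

All four vertices of a tetrahedron are equivalent and mutually adjacent, so cis/trans isomerism cannot arise.
Only one geometric arrangement is possible; it has no improper symmetry element, so it exists as a pair of enantiomers (2 stereoisomers).

yes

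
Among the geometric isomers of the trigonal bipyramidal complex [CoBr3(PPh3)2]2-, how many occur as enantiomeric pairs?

0

A trigonal bipyramid has two axial and three equatorial sites, which are chemically inequivalent.
There are 3 geometric isomers: PPh3 both equatorial; PPh3 one axial, one equatorial; PPh3 both axial.
Each arrangement has an internal mirror plane or centre of symmetry, so none is chiral.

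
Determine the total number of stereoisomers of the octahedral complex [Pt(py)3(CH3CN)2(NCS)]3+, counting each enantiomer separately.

The distinct arrangements are (3 in all): py mer, CH3CN trans; py mer, CH3CN cis; py fac, CH3CN cis.
Each arrangement has an internal mirror plane or centre of symmetry, so none is chiral.

3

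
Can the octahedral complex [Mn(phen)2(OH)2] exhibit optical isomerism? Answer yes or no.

In an octahedral complex each vertex has one trans partner and four cis neighbours.
Each phen is bidentate and must span two cis positions.
There are 2 geometric isomers: OH trans; OH cis (chiral).
One of these lacks any improper symmetry element and so occurs as an enantiomeric pair, giving 2 + 1 = 3 stereoisomers in total.

yes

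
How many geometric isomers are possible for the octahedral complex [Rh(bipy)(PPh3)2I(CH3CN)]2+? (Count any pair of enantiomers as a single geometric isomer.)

The six octahedral sites form three mutually perpendicular trans pairs.
Each bipy is bidentate and must span two cis positions.
The distinct arrangements are (4 in all): PPh3 cis (3 arrangements, 2 chiral); PPh3 trans.

4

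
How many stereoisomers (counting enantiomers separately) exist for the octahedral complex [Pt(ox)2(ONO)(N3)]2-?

3

In an octahedral complex each vertex has one trans partner and four cis neighbours.
Each ox is bidentate and must span two cis positions.
There are 2 geometric isomers: ONO and N3 mutually trans; ONO and N3 mutually cis (chiral).
One of these lacks any improper symmetry element and so occurs as an enantiomeric pair, giving 2 + 1 = 3 stereoisomers in total.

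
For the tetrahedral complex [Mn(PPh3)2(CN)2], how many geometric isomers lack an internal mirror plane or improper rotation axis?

0

Only one geometric arrangement is possible.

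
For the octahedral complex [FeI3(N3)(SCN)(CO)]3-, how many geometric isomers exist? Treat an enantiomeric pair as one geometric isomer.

The six octahedral sites form three mutually perpendicular trans pairs.
The distinct arrangements are (4 in all): I mer (3 arrangements); I fac (chiral).

4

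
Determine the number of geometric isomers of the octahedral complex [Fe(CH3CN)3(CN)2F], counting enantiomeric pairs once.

3

Working through the distinct placements yields 3 geometric isomers: CH3CN mer, CN cis; CH3CN mer, CN trans; CH3CN fac, CN cis.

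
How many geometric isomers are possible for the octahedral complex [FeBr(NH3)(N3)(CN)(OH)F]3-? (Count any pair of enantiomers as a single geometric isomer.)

15

The six octahedral sites form three mutually perpendicular trans pairs.
Exhaustive case analysis gives 15 geometric isomers.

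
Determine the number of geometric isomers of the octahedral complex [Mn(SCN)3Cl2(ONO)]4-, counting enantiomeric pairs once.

3

There are 3 geometric isomers: SCN mer, Cl trans; SCN mer, Cl cis; SCN fac, Cl cis.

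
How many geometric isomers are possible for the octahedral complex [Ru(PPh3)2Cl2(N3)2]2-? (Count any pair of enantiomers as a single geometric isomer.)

Systematic placement gives 5 geometric isomers: PPh3 trans, Cl trans, N3 trans; PPh3 cis, Cl trans, N3 cis; PPh3 trans, Cl cis, N3 cis; PPh3 cis, Cl cis, N3 cis (chiral); PPh3 cis, Cl cis, N3 trans.

5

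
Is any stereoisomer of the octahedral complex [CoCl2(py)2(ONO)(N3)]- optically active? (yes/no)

yes

An octahedron has six vertices in three trans pairs; every non-trans pair is cis.
Working through the distinct placements yields 6 geometric isomers: Cl trans, py trans; Cl trans, py cis; Cl cis, py trans; Cl cis, py cis (3 arrangements, 2 chiral).
Of these, 2 lack any improper symmetry element and so occur as enantiomeric pairs, giving 6 + 2 = 8 stereoisomers in total.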